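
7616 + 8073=15689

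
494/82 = 247/41 ≈ 6.02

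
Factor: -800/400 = -1*2^1 = -2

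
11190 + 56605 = 67795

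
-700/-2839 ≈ 0.247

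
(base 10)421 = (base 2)110100101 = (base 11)353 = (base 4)12211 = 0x1a5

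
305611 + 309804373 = 310109984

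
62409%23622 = 15165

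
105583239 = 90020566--15562673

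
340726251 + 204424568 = 545150819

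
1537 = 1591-54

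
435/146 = 2 + 143/146 ≈ 2.98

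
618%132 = 90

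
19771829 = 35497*557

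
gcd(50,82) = 2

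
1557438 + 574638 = 2132076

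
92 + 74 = 166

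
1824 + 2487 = 4311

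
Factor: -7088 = -1*2^4*443^1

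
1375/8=171 + 7/8 ≈ 171.88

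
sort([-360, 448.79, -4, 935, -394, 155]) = [-394, -360, -4, 155, 448.79, 935]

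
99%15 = 9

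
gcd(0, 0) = 0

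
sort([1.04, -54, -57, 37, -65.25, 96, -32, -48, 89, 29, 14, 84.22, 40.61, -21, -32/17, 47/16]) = [-65.25, -57, -54, -48, -32, -21, -32/17, 1.04, 47/16, 14, 29, 37, 40.61, 84.22, 89, 96]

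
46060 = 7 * 6580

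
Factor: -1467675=-1 * 3^2 * 5^2 * 11^1 * 593^1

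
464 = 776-312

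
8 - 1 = 7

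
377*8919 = 3362463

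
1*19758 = 19758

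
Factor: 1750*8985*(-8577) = -1*2^1*3^3*5^4*7^1*599^1*953^1 = -134862603750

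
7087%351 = 67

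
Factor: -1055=-1 * 5^1 * 211^1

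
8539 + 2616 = 11155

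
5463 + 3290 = 8753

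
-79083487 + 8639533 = -70443954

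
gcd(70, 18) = 2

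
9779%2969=872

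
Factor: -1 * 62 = -1 * 2^1 * 31^1 = -62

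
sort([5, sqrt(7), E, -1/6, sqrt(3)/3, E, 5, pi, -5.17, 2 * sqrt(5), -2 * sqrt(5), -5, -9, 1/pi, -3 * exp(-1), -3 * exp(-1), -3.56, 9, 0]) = [-9, -5.17, -5, -2 * sqrt(5), -3.56, -3 * exp(-1), -3 * exp(-1), -1/6, 0, 1/pi, sqrt(3)/3, sqrt(7), E, E, pi, 2 * sqrt(5), 5, 5, 9]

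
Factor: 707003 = 11^2 * 5843^1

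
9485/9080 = 1897/1816 ≈ 1.04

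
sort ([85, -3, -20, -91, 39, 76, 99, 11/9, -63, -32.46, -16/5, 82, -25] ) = [-91, -63, -32.46, -25, -20, -16/5, -3, 11/9, 39, 76, 82, 85, 99] 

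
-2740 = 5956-8696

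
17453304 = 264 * 66111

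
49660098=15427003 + 34233095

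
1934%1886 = 48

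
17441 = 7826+9615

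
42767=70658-27891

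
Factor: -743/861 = -1*3^(-1)*7^(-1)*41^(-1)*743^1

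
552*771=425592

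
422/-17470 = -211/8735 ≈ -0.0242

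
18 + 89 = 107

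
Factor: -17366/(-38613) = 2^1 * 3^(-1) * 19^1 * 61^(-1) * 211^(-1) * 457^1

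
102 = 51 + 51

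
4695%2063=569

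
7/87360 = 1/12480 ≈ 0.0000801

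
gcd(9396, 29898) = 18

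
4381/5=876 + 1/5=876.20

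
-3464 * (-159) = 550776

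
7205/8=900 + 5/8 ≈ 900.63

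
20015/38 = 526 + 27/38 ≈ 526.71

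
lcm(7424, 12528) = 200448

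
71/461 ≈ 0.154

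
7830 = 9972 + -2142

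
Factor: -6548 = -1 * 2^2 * 1637^1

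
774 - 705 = 69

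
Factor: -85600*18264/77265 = -1*2^8*3^(-1)*5^1*17^(-1)*101^(-1)*107^1*761^1 = -104226560/5151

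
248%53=36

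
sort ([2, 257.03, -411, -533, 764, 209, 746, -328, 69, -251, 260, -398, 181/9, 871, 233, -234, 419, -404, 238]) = [-533, -411, -404, -398, -328, -251, -234, 2, 181/9, 69, 209, 233, 238, 257.03, 260, 419, 746, 764, 871]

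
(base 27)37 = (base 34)2k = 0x58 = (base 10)88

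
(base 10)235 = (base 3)22201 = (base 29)83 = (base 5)1420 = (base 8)353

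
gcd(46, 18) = 2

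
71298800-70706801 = 591999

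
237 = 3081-2844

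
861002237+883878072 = 1744880309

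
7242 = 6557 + 685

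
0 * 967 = 0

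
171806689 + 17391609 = 189198298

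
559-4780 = -4221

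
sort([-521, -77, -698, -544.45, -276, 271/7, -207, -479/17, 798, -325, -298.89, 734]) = [-698, -544.45, -521, -325, -298.89, -276, -207, -77, -479/17, 271/7, 734, 798]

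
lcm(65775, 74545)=1118175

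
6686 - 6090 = 596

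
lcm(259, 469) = 17353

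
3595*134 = 481730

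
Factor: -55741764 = -1 * 2^2 * 3^1 * 13^1 * 357319^1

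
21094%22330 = 21094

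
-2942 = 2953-5895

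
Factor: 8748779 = 13^1 * 672983^1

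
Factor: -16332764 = -1 * 2^2 * 7^1 * 151^1 * 3863^1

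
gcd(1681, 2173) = 41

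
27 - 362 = -335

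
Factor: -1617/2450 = -1 * 2^(-1) * 3^1 * 5^(-2) * 11^1 = -33/50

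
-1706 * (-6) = 10236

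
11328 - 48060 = -36732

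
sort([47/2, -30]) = [-30, 47/2]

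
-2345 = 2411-4756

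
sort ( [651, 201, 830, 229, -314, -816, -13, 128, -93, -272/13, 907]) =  [-816, -314, -93, -272/13, -13, 128, 201, 229, 651, 830, 907]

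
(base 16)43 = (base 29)29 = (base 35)1w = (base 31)25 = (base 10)67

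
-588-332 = -920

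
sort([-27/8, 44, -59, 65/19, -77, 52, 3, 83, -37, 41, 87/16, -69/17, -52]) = [-77, -59, -52, -37, -69/17, -27/8, 3, 65/19, 87/16, 41, 44, 52, 83]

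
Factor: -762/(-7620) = 2^(-1)*5^(-1) = 1/10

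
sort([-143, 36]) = [-143, 36]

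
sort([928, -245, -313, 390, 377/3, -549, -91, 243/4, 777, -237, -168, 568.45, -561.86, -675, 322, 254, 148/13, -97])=[-675, -561.86, -549, -313, -245, -237, -168, -97, -91, 148/13, 243/4, 377/3, 254, 322, 390, 568.45, 777, 928]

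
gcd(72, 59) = 1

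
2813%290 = 203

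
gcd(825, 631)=1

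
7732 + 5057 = 12789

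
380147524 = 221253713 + 158893811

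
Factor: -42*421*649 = -1*2^1*3^1*7^1*11^1*59^1*421^1 = -11475618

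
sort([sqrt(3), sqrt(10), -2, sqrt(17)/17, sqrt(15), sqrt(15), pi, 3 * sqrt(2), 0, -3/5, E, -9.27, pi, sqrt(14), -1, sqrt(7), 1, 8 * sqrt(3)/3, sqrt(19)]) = [-9.27, -2, -1, -3/5, 0, sqrt(17)/17, 1, sqrt(3), sqrt(7), E, pi, pi, sqrt(10), sqrt(14), sqrt(15), sqrt(15), 3 * sqrt(2), sqrt(19), 8 * sqrt(3)/3]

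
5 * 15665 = 78325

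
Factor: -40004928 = -1*2^6*3^4*7717^1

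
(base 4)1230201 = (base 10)6945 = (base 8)15441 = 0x1b21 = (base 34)609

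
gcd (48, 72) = 24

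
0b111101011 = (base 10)491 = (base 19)16g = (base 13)2ba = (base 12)34b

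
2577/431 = 5 + 422/431 ≈ 5.98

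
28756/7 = 4108 = 4108.00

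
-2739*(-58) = 158862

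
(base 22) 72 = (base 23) 6i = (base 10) 156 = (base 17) 93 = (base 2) 10011100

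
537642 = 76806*7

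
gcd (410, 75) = 5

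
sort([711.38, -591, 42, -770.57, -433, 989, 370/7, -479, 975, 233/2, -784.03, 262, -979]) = [-979, -784.03, -770.57, -591, -479, -433, 42, 370/7, 233/2, 262, 711.38, 975, 989]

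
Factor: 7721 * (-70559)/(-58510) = 2^(-1) * 5^(-1) * 7^1 * 37^1 * 1103^1 * 1907^1 * 5851^(-1) = 544786039/58510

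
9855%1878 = 465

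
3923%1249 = 176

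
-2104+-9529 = -11633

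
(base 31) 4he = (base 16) 1121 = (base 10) 4385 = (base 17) f2g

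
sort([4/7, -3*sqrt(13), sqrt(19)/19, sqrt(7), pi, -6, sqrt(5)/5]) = [-3*sqrt(13), -6, sqrt(19)/19, sqrt(5)/5, 4/7, sqrt(7), pi]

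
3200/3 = 1066 + 2/3≈1066.67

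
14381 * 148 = 2128388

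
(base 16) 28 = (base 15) 2a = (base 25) 1f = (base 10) 40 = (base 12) 34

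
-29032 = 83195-112227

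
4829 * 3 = 14487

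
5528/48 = 115+1/6 ≈ 115.17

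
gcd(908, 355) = 1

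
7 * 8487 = 59409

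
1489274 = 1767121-277847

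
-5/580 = -1/116 ≈ -0.00862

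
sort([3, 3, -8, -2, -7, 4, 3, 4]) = [-8, -7, -2, 3, 3, 3, 4, 4]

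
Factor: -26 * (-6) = 2^2 * 3^1 * 13^1 = 156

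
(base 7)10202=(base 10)2501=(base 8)4705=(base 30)2nb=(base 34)25j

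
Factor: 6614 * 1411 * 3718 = 2^2 * 11^1 * 13^2 * 17^1 * 83^1 * 3307^1 = 34697692172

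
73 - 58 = 15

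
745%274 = 197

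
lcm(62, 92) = 2852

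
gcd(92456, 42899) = 1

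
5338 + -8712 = -3374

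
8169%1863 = 717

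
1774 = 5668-3894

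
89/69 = 1 + 20/69 ≈ 1.29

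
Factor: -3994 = -1 * 2^1 * 1997^1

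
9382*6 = 56292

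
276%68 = 4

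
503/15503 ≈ 0.0324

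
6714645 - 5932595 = 782050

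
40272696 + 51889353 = 92162049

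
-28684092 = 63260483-91944575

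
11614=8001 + 3613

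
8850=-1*(-8850)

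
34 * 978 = 33252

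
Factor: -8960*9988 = -1*2^10*5^1*7^1*11^1*227^1 = -89492480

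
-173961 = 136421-310382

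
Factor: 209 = 11^1 * 19^1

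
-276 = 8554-8830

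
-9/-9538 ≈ 0.000944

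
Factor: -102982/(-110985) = 2^1*3^(-1)*5^(-1)*7^(-2)*11^1*31^1 = 682/735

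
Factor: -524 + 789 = 5^1*53^1 = 265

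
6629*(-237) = -1571073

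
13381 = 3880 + 9501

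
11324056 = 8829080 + 2494976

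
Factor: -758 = -1 * 2^1 * 379^1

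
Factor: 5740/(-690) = -1*2^1*3^(-1)*7^1*23^(-1)*41^1 = -574/69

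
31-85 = -54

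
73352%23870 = 1742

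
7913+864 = 8777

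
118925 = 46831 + 72094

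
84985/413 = 205 + 320/413 ≈ 205.77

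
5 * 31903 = 159515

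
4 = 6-2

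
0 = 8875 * 0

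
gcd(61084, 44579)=1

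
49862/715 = 69 + 527/715 ≈ 69.74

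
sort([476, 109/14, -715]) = [-715, 109/14, 476]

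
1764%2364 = 1764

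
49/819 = 7/117 ≈ 0.0598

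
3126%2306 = 820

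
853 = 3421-2568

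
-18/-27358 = 9/13679 ≈ 0.000658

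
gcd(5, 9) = 1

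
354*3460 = 1224840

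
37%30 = 7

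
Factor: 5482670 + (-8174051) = -1*3^1*7^1*11^1*61^1*191^1 = -2691381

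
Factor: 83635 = 5^1 * 43^1 * 389^1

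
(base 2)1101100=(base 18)60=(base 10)108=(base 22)4k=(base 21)53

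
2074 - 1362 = 712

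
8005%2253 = 1246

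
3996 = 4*999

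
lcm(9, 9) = 9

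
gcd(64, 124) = 4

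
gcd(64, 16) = 16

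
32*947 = 30304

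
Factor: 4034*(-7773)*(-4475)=2^1*3^1*5^2*179^1*2017^1*2591^1=140319361950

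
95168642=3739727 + 91428915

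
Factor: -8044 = -1*2^2*2011^1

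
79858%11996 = 7882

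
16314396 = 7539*2164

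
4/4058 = 2/2029 ≈ 0.000986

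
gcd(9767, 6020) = 1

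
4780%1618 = 1544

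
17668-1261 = 16407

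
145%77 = 68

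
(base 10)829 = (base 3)1010201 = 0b1100111101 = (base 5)11304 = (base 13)4ba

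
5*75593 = 377965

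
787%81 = 58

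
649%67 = 46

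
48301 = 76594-28293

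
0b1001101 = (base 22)3b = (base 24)35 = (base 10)77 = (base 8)115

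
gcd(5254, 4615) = 71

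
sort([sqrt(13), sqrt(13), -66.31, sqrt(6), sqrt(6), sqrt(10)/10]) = [-66.31, sqrt(10)/10, sqrt(6), sqrt(6), sqrt(13), sqrt(13)]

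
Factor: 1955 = 5^1*17^1*23^1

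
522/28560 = 87/4760 ≈ 0.0183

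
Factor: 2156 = 2^2 * 7^2 * 11^1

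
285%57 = 0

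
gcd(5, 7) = 1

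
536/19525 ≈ 0.0275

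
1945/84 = 23 + 13/84 ≈ 23.15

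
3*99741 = 299223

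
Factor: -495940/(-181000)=2^(-1)*5^(-2)*137^1=137/50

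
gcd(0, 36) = 36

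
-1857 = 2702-4559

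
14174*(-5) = -70870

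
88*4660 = 410080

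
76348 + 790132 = 866480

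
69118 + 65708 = 134826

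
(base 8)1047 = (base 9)672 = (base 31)ho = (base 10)551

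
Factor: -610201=-1 * 47^1 * 12983^1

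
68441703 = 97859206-29417503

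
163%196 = 163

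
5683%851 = 577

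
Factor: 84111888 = 2^4*3^1*7^1*167^1*1499^1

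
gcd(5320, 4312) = 56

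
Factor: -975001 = -1 * 17^1 * 83^1 * 691^1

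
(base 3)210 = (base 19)12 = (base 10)21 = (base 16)15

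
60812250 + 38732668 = 99544918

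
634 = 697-63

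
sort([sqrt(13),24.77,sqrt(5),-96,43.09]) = [-96,sqrt(5),sqrt(13),24.77,43.09]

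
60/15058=30/7529 ≈ 0.00398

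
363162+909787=1272949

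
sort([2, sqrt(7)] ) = [2, sqrt(7)] 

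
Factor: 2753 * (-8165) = -1 * 5^1 * 23^1 * 71^1 * 2753^1 = -22478245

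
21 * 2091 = 43911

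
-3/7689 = -1/2563 ≈ -0.000390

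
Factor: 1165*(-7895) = -1*5^2*233^1*1579^1 = -9197675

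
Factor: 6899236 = 2^2*31^1*55639^1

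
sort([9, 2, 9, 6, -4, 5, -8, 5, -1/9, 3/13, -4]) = [-8, -4, -4, -1/9, 3/13, 2, 5, 5, 6, 9, 9]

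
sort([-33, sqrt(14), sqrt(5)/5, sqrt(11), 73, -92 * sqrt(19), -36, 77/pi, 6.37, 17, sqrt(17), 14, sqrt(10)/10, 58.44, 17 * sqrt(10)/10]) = [-92 * sqrt(19), -36, -33, sqrt(10)/10, sqrt(5)/5, sqrt(11), sqrt(14), sqrt(17), 17 * sqrt(10)/10, 6.37, 14, 17, 77/pi, 58.44, 73]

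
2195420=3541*620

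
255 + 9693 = 9948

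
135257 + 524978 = 660235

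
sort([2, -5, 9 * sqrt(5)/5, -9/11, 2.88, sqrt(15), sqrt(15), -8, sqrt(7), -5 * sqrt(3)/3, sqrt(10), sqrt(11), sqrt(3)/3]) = [-8, -5, -5 * sqrt(3)/3, -9/11, sqrt(3)/3, 2, sqrt(7), 2.88, sqrt(10), sqrt(11), sqrt(15), sqrt(15), 9 * sqrt(5)/5]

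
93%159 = 93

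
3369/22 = 153 + 3/22 ≈ 153.14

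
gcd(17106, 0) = 17106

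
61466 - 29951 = 31515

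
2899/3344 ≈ 0.867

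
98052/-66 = -1485 - 7/11 ≈ -1485.64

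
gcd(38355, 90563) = 1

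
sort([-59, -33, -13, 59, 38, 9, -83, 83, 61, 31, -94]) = [-94, -83, -59, -33, -13, 9, 31, 38, 59, 61, 83]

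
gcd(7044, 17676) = 12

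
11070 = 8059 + 3011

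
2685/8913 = 895/2971 ≈ 0.301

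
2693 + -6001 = -3308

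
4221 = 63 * 67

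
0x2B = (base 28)1F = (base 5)133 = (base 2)101011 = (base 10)43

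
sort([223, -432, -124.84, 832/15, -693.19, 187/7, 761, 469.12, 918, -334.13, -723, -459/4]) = [-723, -693.19, -432, -334.13, -124.84, -459/4, 187/7, 832/15, 223, 469.12, 761, 918]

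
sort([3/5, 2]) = [3/5, 2]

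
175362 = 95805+79557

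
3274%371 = 306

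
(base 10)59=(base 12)4b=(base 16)3b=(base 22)2f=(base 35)1o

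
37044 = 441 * 84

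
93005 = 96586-3581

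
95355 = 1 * 95355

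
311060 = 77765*4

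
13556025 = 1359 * 9975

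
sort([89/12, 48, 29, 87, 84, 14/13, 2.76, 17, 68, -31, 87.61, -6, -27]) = [-31, -27, -6, 14/13, 2.76, 89/12, 17, 29, 48, 68, 84, 87, 87.61]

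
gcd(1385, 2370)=5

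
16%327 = 16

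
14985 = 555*27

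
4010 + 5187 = 9197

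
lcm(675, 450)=1350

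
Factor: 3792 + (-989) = 2803^1 = 2803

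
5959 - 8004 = -2045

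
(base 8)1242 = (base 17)25b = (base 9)828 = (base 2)1010100010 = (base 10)674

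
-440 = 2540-2980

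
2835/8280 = 63/184 ≈ 0.342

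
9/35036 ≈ 0.000257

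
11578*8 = 92624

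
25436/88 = 6359/22≈289.05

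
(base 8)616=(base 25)fn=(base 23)h7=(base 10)398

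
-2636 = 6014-8650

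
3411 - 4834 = -1423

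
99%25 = 24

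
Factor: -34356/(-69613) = 2^2*3^1*7^1*67^(-1)*409^1*1039^(-1)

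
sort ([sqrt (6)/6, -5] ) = [-5, sqrt (6)/6] 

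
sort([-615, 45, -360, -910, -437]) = [-910, -615, -437, -360, 45]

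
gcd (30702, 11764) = 34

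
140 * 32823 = 4595220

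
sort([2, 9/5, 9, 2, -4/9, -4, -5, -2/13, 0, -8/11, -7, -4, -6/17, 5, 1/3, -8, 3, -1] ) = [-8, -7, -5, -4, -4, -1, -8/11, -4/9, -6/17, -2/13, 0, 1/3, 9/5, 2, 2, 3, 5, 9] 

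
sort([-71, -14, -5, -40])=[-71, -40, -14, -5]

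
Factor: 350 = 2^1*5^2*7^1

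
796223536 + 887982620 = 1684206156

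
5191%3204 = 1987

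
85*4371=371535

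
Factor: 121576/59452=2^1*7^1*13^1*89^(-1)=182/89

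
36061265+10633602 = 46694867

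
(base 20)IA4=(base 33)6QC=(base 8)16354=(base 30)86O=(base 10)7404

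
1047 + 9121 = 10168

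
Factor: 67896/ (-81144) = -1*7^ (-2)*41^1 = -41/49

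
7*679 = 4753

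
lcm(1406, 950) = 35150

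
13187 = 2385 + 10802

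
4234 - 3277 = 957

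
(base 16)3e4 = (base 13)5b8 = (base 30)136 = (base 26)1c8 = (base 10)996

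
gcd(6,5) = 1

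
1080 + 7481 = 8561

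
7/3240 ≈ 0.00216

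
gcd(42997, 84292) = 1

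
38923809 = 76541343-37617534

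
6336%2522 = 1292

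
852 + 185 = 1037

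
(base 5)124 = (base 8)47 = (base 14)2b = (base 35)14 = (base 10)39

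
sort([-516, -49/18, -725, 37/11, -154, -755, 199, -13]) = [-755, -725, -516, -154, -13, -49/18, 37/11, 199]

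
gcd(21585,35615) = 5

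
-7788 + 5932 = -1856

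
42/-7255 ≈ -0.00579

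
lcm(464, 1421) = 22736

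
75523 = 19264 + 56259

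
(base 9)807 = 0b1010001111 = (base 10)655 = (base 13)3b5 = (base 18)207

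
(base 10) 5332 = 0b1010011010100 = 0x14d4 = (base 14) 1d2c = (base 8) 12324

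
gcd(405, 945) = 135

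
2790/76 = 36 + 27/38 ≈ 36.71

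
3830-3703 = 127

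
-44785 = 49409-94194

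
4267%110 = 87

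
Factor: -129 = -1*3^1*43^1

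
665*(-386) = -256690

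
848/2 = 424 = 424.00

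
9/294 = 3/98 ≈ 0.0306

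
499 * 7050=3517950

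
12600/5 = 2520 = 2520.00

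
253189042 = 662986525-409797483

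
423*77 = 32571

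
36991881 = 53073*697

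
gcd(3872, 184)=8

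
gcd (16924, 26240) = 4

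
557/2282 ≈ 0.244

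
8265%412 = 25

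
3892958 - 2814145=1078813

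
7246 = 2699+4547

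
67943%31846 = 4251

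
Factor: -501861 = -1*3^1*131^1*1277^1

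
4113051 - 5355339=-1242288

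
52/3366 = 26/1683 ≈ 0.0154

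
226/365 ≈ 0.619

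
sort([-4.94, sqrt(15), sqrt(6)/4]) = [-4.94, sqrt(6)/4, sqrt(15)]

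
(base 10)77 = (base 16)4d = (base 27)2n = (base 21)3e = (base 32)2d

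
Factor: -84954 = -1*2^1*3^1*14159^1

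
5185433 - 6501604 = -1316171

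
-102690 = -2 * 51345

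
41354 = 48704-7350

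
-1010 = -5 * 202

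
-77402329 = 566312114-643714443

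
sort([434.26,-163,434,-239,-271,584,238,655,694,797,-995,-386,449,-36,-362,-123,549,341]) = [-995,-386,-362,-271,-239,-163,-123,-36,238,341,434,434.26,449,549,584,655,694,797]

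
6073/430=14 + 53/430 ≈ 14.12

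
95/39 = 2 + 17/39 ≈ 2.44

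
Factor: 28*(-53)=-1*2^2*7^1*53^1=-1484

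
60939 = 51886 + 9053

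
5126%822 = 194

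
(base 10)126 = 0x7e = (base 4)1332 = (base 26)4m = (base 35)3l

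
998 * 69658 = 69518684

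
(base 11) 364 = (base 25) h8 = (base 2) 110110001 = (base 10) 433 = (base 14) 22d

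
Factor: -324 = -1*2^2*3^4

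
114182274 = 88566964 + 25615310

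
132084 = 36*3669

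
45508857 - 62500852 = -16991995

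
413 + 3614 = 4027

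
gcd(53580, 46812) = 564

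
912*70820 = 64587840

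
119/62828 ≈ 0.00189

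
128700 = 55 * 2340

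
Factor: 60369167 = 60369167^1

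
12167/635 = 19 + 102/635 ≈ 19.16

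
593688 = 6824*87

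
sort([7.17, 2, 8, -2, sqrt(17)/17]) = [-2, sqrt(17)/17, 2, 7.17, 8]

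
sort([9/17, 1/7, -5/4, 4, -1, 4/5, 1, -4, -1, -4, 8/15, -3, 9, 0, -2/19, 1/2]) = [-4, -4, -3, -5/4, -1, -1, -2/19, 0, 1/7, 1/2, 9/17, 8/15, 4/5, 1, 4, 9]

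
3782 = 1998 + 1784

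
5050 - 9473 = -4423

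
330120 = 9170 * 36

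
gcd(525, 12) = 3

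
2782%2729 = 53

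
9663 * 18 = 173934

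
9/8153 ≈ 0.00110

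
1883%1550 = 333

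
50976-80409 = -29433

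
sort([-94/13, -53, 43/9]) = [-53, -94/13, 43/9]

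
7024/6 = 3512/3 ≈ 1170.67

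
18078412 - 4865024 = 13213388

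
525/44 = 11 + 41/44 ≈ 11.93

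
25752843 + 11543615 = 37296458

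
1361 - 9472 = -8111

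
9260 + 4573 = 13833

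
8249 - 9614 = -1365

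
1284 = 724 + 560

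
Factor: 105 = 3^1*5^1*7^1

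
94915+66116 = 161031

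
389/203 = 1 + 186/203 ≈ 1.92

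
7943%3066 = 1811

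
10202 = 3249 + 6953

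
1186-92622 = -91436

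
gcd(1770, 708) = 354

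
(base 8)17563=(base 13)3884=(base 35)6k1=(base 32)7rj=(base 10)8051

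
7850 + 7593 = 15443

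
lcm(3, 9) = 9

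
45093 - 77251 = -32158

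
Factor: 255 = 3^1 * 5^1 * 17^1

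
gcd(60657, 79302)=3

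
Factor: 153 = 3^2 * 17^1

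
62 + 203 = 265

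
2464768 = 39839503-37374735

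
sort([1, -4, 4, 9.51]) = [-4, 1, 4, 9.51]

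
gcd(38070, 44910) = 90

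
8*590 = 4720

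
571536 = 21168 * 27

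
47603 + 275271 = 322874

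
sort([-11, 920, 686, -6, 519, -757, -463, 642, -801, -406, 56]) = [-801, -757, -463, -406, -11, -6, 56, 519, 642, 686, 920]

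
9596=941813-932217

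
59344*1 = 59344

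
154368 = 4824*32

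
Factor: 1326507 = 3^1 * 7^1 * 13^1 * 43^1 * 113^1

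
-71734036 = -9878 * 7262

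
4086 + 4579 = 8665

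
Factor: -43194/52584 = -1 * 2^(-2) * 7^(-1) * 23^1 = -23/28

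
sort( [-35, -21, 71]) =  [-35, -21, 71]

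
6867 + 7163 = 14030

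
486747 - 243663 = 243084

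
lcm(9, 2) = 18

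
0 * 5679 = 0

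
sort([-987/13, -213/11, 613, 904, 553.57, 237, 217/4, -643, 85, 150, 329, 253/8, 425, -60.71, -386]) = [-643, -386, -987/13, -60.71, -213/11, 253/8, 217/4, 85, 150, 237, 329, 425, 553.57, 613, 904]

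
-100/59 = -1-41/59 ≈ -1.69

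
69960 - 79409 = -9449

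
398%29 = 21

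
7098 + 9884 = 16982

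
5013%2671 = 2342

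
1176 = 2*588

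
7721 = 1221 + 6500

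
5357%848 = 269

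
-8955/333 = -26 - 33/37 ≈ -26.89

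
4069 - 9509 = -5440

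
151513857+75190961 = 226704818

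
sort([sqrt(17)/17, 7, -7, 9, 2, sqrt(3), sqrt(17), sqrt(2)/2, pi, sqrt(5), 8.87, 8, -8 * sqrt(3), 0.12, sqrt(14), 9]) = [-8 * sqrt(3), -7, 0.12, sqrt(17)/17, sqrt(2)/2, sqrt(3), 2, sqrt(5), pi, sqrt(14), sqrt(17), 7, 8, 8.87, 9, 9]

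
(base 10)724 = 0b1011010100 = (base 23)18b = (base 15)334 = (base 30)o4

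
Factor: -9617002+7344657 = -1*5^1*641^1*709^1 = -2272345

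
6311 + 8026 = 14337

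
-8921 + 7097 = -1824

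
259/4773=7/129 ≈ 0.0543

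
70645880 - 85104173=-14458293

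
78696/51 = 1543 + 1/17 ≈ 1543.06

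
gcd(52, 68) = 4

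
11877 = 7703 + 4174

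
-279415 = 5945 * (-47)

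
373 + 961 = 1334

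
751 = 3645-2894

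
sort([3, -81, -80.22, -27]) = [-81, -80.22, -27, 3]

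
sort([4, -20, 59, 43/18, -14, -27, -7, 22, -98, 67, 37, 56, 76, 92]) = [-98, -27, -20, -14, -7, 43/18, 4, 22, 37, 56, 59, 67, 76, 92]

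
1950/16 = 975/8 ≈ 121.88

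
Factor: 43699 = 89^1*491^1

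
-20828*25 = -520700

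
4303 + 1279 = 5582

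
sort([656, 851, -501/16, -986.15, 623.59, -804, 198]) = [-986.15, -804, -501/16, 198, 623.59, 656, 851]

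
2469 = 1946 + 523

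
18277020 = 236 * 77445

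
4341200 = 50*86824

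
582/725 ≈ 0.803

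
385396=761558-376162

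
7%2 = 1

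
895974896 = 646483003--249491893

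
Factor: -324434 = -1 * 2^1 * 11^1 * 14747^1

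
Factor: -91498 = -1 * 2^1 * 11^1 * 4159^1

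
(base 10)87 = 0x57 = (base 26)39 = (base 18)4f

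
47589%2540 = 1869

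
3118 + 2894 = 6012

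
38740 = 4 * 9685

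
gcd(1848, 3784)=88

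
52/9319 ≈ 0.00558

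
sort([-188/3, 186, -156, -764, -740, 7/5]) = [-764, -740, -156, -188/3, 7/5, 186]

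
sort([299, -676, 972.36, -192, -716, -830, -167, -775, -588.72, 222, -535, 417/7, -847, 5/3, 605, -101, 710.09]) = [-847, -830, -775, -716, -676, -588.72, -535, -192, -167, -101, 5/3, 417/7, 222, 299, 605, 710.09, 972.36]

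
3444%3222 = 222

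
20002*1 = 20002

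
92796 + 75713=168509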